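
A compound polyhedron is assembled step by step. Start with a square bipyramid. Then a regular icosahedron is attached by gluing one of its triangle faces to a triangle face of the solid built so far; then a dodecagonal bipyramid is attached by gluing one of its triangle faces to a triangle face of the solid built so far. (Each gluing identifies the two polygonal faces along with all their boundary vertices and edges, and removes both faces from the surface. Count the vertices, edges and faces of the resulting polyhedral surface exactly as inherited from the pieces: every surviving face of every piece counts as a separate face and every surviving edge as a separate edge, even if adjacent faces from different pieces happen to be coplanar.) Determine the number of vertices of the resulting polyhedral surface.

A square bipyramid: V=6, E=12, F=8.
Attach a regular icosahedron (V=12, E=30, F=20) along a 3-gon: merge 3 vertices and 3 edges, delete both glued faces → V=15, E=39, F=26.
Attach a dodecagonal bipyramid (V=14, E=36, F=24) along a 3-gon: merge 3 vertices and 3 edges, delete both glued faces → V=26, E=72, F=48.
Check: V − E + F = 26 − 72 + 48 = 2.

26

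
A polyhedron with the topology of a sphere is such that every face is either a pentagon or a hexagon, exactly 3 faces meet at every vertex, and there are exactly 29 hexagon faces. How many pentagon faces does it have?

12

Let x be the number of pentagons; then F = 29 + x.
Edge–face incidences: 2E = 6·29 + 5·x = 174 + 5x.
Every vertex has degree 3, so 3V = 2E.
Euler: V − E + F = 2 ⇒ (2E)/3 − E + (29 + x) = 2.
Multiply by 6: 2·(2E) − 3·(2E) + 6·(29 + x) = 12, i.e. 174 + 6x − (174 + 5x) = 12.
Collecting terms: x = 12.
Then 2E = 174 + 5·12 = 234, so E = 117, V = 2E/3 = 78, F = 29 + 12 = 41.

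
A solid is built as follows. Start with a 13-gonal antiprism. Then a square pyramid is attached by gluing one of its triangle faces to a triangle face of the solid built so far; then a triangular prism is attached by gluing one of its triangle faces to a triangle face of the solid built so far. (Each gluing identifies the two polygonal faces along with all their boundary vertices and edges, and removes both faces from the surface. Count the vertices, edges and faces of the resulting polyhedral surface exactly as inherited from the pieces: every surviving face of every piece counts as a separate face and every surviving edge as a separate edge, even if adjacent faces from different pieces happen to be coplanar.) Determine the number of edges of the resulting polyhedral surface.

63

A 13-gonal antiprism: V=26, E=52, F=28.
Attach a square pyramid (V=5, E=8, F=5) along a 3-gon: merge 3 vertices and 3 edges, delete both glued faces → V=28, E=57, F=31.
Attach a triangular prism (V=6, E=9, F=5) along a 3-gon: merge 3 vertices and 3 edges, delete both glued faces → V=31, E=63, F=34.
Check: V − E + F = 31 − 63 + 34 = 2.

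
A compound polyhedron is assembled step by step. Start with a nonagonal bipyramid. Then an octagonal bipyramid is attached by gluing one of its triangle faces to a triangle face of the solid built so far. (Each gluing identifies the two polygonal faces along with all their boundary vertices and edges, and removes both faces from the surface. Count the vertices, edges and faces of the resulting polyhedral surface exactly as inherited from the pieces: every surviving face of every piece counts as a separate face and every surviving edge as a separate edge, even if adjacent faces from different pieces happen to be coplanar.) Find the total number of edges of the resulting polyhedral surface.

A nonagonal bipyramid: V=11, E=27, F=18.
Attach an octagonal bipyramid (V=10, E=24, F=16) along a 3-gon: merge 3 vertices and 3 edges, delete both glued faces → V=18, E=48, F=32.
Check: V − E + F = 18 − 48 + 32 = 2.

48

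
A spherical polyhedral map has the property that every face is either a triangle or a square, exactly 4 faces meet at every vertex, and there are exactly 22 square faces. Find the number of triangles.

8

Let x be the number of triangles; then F = 22 + x.
Edge–face incidences: 2E = 4·22 + 3·x = 88 + 3x.
Every vertex has degree 4, so 4V = 2E.
Euler: V − E + F = 2 ⇒ (2E)/4 − E + (22 + x) = 2.
Multiply by 8: 2·(2E) − 4·(2E) + 8·(22 + x) = 16, i.e. 176 + 8x − 2·(88 + 3x) = 16.
Collecting terms: 2x = 16, so x = 8.
Then 2E = 88 + 3·8 = 112, so E = 56, V = 2E/4 = 28, F = 22 + 8 = 30.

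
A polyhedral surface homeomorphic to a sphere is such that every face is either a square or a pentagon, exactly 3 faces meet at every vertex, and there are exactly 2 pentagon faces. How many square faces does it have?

Let x be the number of squares; then F = 2 + x.
Edge–face incidences: 2E = 5·2 + 4·x = 10 + 4x.
Every vertex has degree 3, so 3V = 2E.
Euler: V − E + F = 2 ⇒ (2E)/3 − E + (2 + x) = 2.
Multiply by 6: 2·(2E) − 3·(2E) + 6·(2 + x) = 12, i.e. 12 + 6x − (10 + 4x) = 12.
Collecting terms: 2x + 2 = 12, so 2x = 10, so x = 5.
Then 2E = 10 + 4·5 = 30, so E = 15, V = 2E/3 = 10, F = 2 + 5 = 7.

5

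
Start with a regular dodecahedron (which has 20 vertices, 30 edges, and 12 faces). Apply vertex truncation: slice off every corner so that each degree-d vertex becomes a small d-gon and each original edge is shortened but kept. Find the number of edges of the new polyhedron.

Truncation replaces each original edge-end by a new vertex, so V′ = 2E = 60.
Each original edge survives, and each old vertex of degree d contributes d new edges; summing degrees gives Σd = 2E, so E′ = E + 2E = 3E = 90.
Each original face survives and each original vertex becomes one new face: F′ = F + V = 32.

90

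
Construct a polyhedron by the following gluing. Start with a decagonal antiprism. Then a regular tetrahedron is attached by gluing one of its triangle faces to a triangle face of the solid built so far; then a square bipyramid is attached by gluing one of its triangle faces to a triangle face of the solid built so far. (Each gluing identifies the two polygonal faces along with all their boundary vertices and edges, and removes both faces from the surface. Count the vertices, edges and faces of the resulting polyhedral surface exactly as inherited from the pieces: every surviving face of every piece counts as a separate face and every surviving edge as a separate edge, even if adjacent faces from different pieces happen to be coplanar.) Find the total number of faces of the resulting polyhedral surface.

A decagonal antiprism: V=20, E=40, F=22.
Attach a regular tetrahedron (V=4, E=6, F=4) along a 3-gon: merge 3 vertices and 3 edges, delete both glued faces → V=21, E=43, F=24.
Attach a square bipyramid (V=6, E=12, F=8) along a 3-gon: merge 3 vertices and 3 edges, delete both glued faces → V=24, E=52, F=30.
Check: V − E + F = 24 − 52 + 30 = 2.

30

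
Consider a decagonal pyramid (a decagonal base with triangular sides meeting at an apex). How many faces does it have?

A pyramid on an n-gon base has one n-gon and n triangles: V = 10 + 1 = 11, E = 2·10 = 20, F = 10 + 1 = 11.

11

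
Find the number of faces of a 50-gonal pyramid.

A pyramid on an n-gon base has one n-gon and n triangles: V = 50 + 1 = 51, E = 2·50 = 100, F = 50 + 1 = 51.

51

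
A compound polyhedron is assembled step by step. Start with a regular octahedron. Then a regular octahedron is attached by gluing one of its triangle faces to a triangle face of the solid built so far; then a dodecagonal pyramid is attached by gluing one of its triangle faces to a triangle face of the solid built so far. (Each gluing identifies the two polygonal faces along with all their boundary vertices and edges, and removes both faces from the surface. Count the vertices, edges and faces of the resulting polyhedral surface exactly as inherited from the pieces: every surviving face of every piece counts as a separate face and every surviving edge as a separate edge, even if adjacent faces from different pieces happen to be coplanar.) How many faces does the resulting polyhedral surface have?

25

A regular octahedron: V=6, E=12, F=8.
Attach a regular octahedron (V=6, E=12, F=8) along a 3-gon: merge 3 vertices and 3 edges, delete both glued faces → V=9, E=21, F=14.
Attach a dodecagonal pyramid (V=13, E=24, F=13) along a 3-gon: merge 3 vertices and 3 edges, delete both glued faces → V=19, E=42, F=25.
Check: V − E + F = 19 − 42 + 25 = 2.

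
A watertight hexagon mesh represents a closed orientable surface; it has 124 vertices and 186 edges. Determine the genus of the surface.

1

Every face is a hexagon and each edge borders two faces, so 6F = 2·186, giving F = 62.
χ = V − E + F = 124 − 186 + 62 = 0.
For a closed orientable surface χ = 2 − 2g, so g = (2 − (0))/2 = 1.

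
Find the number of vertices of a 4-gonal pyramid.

5

A pyramid on an n-gon base has one n-gon and n triangles: V = 4 + 1 = 5, E = 2·4 = 8, F = 4 + 1 = 5.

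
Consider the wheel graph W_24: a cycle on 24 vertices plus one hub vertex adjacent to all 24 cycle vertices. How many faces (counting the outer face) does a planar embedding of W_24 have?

W_24 has V = 24 + 1 = 25 vertices and E = 2·24 = 48 edges.
By Euler's formula F = 2 − V + E = 2 − 25 + 48 = 25.

25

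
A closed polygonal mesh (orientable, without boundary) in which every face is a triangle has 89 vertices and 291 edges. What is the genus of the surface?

5

Every face is a triangle and each edge borders two faces, so 3F = 2·291, giving F = 194.
χ = V − E + F = 89 − 291 + 194 = -8.
For a closed orientable surface χ = 2 − 2g, so g = (2 − (-8))/2 = 5.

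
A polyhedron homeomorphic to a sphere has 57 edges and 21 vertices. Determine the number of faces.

38

Here V − E + F = 2.
F = 2 − V + E = 2 − 21 + 57 = 38.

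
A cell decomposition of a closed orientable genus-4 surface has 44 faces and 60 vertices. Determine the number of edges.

For a closed orientable surface of genus 4, χ = 2 − 2·4 = -6.
E = V + F − (-6) = 60 + 44 − (-6) = 110.

110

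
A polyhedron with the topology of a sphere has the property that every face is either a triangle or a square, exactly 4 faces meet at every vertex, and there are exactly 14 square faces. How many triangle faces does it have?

Let x be the number of triangles; then F = 14 + x.
Edge–face incidences: 2E = 4·14 + 3·x = 56 + 3x.
Every vertex has degree 4, so 4V = 2E.
Euler: V − E + F = 2 ⇒ (2E)/4 − E + (14 + x) = 2.
Multiply by 8: 2·(2E) − 4·(2E) + 8·(14 + x) = 16, i.e. 112 + 8x − 2·(56 + 3x) = 16.
Collecting terms: 2x = 16, so x = 8.
Then 2E = 56 + 3·8 = 80, so E = 40, V = 2E/4 = 20, F = 14 + 8 = 22.

8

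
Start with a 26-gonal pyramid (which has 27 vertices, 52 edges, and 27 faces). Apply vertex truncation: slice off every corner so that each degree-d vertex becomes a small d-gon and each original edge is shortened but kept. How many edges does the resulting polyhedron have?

156

Truncation replaces each original edge-end by a new vertex, so V′ = 2E = 104.
Each original edge survives, and each old vertex of degree d contributes d new edges; summing degrees gives Σd = 2E, so E′ = E + 2E = 3E = 156.
Each original face survives and each original vertex becomes one new face: F′ = F + V = 54.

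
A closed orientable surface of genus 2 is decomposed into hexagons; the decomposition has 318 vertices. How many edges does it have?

480

χ = 2 − 2·2 = -2, and every face is a hexagon so 6F = 2E.
V − E + F = -2 with E = 6F/2 gives 318 − (6/2 − 1)·F = -2, so F = 160 and E = 480.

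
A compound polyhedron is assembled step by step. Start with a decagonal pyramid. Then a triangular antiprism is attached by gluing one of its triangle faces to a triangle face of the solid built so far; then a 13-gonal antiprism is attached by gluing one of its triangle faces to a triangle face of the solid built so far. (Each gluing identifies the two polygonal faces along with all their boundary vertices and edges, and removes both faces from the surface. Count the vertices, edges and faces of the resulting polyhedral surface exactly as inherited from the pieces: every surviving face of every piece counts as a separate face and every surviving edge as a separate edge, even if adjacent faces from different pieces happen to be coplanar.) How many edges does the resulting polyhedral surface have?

A decagonal pyramid: V=11, E=20, F=11.
Attach a triangular antiprism (V=6, E=12, F=8) along a 3-gon: merge 3 vertices and 3 edges, delete both glued faces → V=14, E=29, F=17.
Attach a 13-gonal antiprism (V=26, E=52, F=28) along a 3-gon: merge 3 vertices and 3 edges, delete both glued faces → V=37, E=78, F=43.
Check: V − E + F = 37 − 78 + 43 = 2.

78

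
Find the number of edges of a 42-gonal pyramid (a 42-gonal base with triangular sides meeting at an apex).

84

A pyramid on an n-gon base has one n-gon and n triangles: V = 42 + 1 = 43, E = 2·42 = 84, F = 42 + 1 = 43.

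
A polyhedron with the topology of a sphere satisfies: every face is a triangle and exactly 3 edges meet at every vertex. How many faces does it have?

4

Each face has 3 edges and each edge borders two faces, so 2E = 3F.
Each vertex has degree 3, so 3V = 2E and hence V = 3F/3.
Euler: V − E + F = 2 ⇒ (3F/3) − (3F/2) + F = 2.
Multiply by 6: (6 − 9 + 6)F = 12, i.e. 3F = 12.
So F = 4, E = 3·4/2 = 6, V = 3·4/3 = 4.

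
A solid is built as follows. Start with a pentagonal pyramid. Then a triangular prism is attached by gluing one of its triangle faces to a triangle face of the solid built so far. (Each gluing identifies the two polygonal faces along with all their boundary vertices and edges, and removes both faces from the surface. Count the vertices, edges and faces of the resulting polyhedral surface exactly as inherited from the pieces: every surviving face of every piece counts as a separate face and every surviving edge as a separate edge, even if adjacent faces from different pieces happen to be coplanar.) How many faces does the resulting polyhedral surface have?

A pentagonal pyramid: V=6, E=10, F=6.
Attach a triangular prism (V=6, E=9, F=5) along a 3-gon: merge 3 vertices and 3 edges, delete both glued faces → V=9, E=16, F=9.
Check: V − E + F = 9 − 16 + 9 = 2.

9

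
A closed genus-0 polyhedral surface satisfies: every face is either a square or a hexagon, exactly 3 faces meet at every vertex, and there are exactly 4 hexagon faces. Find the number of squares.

Let x be the number of squares; then F = 4 + x.
Edge–face incidences: 2E = 6·4 + 4·x = 24 + 4x.
Every vertex has degree 3, so 3V = 2E.
Euler: V − E + F = 2 ⇒ (2E)/3 − E + (4 + x) = 2.
Multiply by 6: 2·(2E) − 3·(2E) + 6·(4 + x) = 12, i.e. 24 + 6x − (24 + 4x) = 12.
Collecting terms: 2x = 12, so x = 6.
Then 2E = 24 + 4·6 = 48, so E = 24, V = 2E/3 = 16, F = 4 + 6 = 10.

6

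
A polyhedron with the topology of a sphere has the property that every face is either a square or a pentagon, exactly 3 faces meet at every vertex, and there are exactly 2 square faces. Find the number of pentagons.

8

Let x be the number of pentagons; then F = 2 + x.
Edge–face incidences: 2E = 4·2 + 5·x = 8 + 5x.
Every vertex has degree 3, so 3V = 2E.
Euler: V − E + F = 2 ⇒ (2E)/3 − E + (2 + x) = 2.
Multiply by 6: 2·(2E) − 3·(2E) + 6·(2 + x) = 12, i.e. 12 + 6x − (8 + 5x) = 12.
Collecting terms: x + 4 = 12, so x = 8.
Then 2E = 8 + 5·8 = 48, so E = 24, V = 2E/3 = 16, F = 2 + 8 = 10.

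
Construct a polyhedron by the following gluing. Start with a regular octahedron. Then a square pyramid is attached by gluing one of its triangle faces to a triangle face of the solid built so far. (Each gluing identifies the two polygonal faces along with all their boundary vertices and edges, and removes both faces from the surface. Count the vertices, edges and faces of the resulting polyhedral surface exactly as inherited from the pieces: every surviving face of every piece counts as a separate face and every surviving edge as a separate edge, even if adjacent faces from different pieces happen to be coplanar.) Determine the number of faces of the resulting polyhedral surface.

11

A regular octahedron: V=6, E=12, F=8.
Attach a square pyramid (V=5, E=8, F=5) along a 3-gon: merge 3 vertices and 3 edges, delete both glued faces → V=8, E=17, F=11.
Check: V − E + F = 8 − 17 + 11 = 2.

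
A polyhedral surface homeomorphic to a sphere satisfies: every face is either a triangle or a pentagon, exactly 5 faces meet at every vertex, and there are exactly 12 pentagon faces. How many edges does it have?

Let x be the number of triangles; then F = 12 + x.
Edge–face incidences: 2E = 5·12 + 3·x = 60 + 3x.
Every vertex has degree 5, so 5V = 2E.
Euler: V − E + F = 2 ⇒ (2E)/5 − E + (12 + x) = 2.
Multiply by 10: 2·(2E) − 5·(2E) + 10·(12 + x) = 20, i.e. 120 + 10x − 3·(60 + 3x) = 20.
Collecting terms: x − 60 = 20, so x = 80.
Then 2E = 60 + 3·80 = 300, so E = 150, V = 2E/5 = 60, F = 12 + 80 = 92.

150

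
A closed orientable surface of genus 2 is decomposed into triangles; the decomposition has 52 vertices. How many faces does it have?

χ = 2 − 2·2 = -2, and every face is a triangle so 3F = 2E.
V − E + F = -2 with E = 3F/2 gives 52 − (3/2 − 1)·F = -2, so F = 108 and E = 162.

108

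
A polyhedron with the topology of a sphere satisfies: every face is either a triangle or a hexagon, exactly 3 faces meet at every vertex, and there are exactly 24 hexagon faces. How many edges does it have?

78

Let x be the number of triangles; then F = 24 + x.
Edge–face incidences: 2E = 6·24 + 3·x = 144 + 3x.
Every vertex has degree 3, so 3V = 2E.
Euler: V − E + F = 2 ⇒ (2E)/3 − E + (24 + x) = 2.
Multiply by 6: 2·(2E) − 3·(2E) + 6·(24 + x) = 12, i.e. 144 + 6x − (144 + 3x) = 12.
Collecting terms: 3x = 12, so x = 4.
Then 2E = 144 + 3·4 = 156, so E = 78, V = 2E/3 = 52, F = 24 + 4 = 28.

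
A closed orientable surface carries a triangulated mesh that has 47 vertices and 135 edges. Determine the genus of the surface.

0

Every face is a triangle and each edge borders two faces, so 3F = 2·135, giving F = 90.
χ = V − E + F = 47 − 135 + 90 = 2.
For a closed orientable surface χ = 2 − 2g, so g = (2 − (2))/2 = 0.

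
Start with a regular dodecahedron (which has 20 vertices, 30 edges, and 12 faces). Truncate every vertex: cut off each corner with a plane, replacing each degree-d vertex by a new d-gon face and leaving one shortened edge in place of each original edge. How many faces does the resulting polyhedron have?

32

Truncation replaces each original edge-end by a new vertex, so V′ = 2E = 60.
Each original edge survives, and each old vertex of degree d contributes d new edges; summing degrees gives Σd = 2E, so E′ = E + 2E = 3E = 90.
Each original face survives and each original vertex becomes one new face: F′ = F + V = 32.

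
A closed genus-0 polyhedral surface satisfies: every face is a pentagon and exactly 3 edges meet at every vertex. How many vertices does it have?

Each face has 5 edges and each edge borders two faces, so 2E = 5F.
Each vertex has degree 3, so 3V = 2E and hence V = 5F/3.
Euler: V − E + F = 2 ⇒ (5F/3) − (5F/2) + F = 2.
Multiply by 6: (10 − 15 + 6)F = 12, i.e. 1F = 12.
So F = 12, E = 5·12/2 = 30, V = 5·12/3 = 20.

20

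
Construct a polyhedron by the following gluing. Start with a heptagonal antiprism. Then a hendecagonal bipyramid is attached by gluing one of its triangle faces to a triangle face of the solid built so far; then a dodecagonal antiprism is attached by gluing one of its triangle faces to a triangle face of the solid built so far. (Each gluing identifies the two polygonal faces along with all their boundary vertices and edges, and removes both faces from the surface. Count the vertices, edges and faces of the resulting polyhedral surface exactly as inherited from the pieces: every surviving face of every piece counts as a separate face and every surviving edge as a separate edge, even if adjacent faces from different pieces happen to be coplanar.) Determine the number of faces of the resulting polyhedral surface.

60

A heptagonal antiprism: V=14, E=28, F=16.
Attach a hendecagonal bipyramid (V=13, E=33, F=22) along a 3-gon: merge 3 vertices and 3 edges, delete both glued faces → V=24, E=58, F=36.
Attach a dodecagonal antiprism (V=24, E=48, F=26) along a 3-gon: merge 3 vertices and 3 edges, delete both glued faces → V=45, E=103, F=60.
Check: V − E + F = 45 − 103 + 60 = 2.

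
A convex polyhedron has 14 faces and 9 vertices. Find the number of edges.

21

Here V − E + F = 2.
E = V + F − (2) = 9 + 14 − (2) = 21.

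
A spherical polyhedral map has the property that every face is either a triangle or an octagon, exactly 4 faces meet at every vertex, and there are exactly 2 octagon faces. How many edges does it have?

32

Let x be the number of triangles; then F = 2 + x.
Edge–face incidences: 2E = 8·2 + 3·x = 16 + 3x.
Every vertex has degree 4, so 4V = 2E.
Euler: V − E + F = 2 ⇒ (2E)/4 − E + (2 + x) = 2.
Multiply by 8: 2·(2E) − 4·(2E) + 8·(2 + x) = 16, i.e. 16 + 8x − 2·(16 + 3x) = 16.
Collecting terms: 2x − 16 = 16, so 2x = 32, so x = 16.
Then 2E = 16 + 3·16 = 64, so E = 32, V = 2E/4 = 16, F = 2 + 16 = 18.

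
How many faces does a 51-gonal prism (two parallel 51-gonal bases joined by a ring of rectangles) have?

53

A prism on an n-gon has two n-gon bases and n rectangular sides: V = 2·51 = 102, E = 3·51 = 153, F = 51 + 2 = 53.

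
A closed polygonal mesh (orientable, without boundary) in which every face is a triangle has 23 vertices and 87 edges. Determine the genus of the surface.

4

Every face is a triangle and each edge borders two faces, so 3F = 2·87, giving F = 58.
χ = V − E + F = 23 − 87 + 58 = -6.
For a closed orientable surface χ = 2 − 2g, so g = (2 − (-6))/2 = 4.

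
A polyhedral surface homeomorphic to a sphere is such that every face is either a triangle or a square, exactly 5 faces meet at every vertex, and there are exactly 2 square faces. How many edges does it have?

Let x be the number of triangles; then F = 2 + x.
Edge–face incidences: 2E = 4·2 + 3·x = 8 + 3x.
Every vertex has degree 5, so 5V = 2E.
Euler: V − E + F = 2 ⇒ (2E)/5 − E + (2 + x) = 2.
Multiply by 10: 2·(2E) − 5·(2E) + 10·(2 + x) = 20, i.e. 20 + 10x − 3·(8 + 3x) = 20.
Collecting terms: x − 4 = 20, so x = 24.
Then 2E = 8 + 3·24 = 80, so E = 40, V = 2E/5 = 16, F = 2 + 24 = 26.

40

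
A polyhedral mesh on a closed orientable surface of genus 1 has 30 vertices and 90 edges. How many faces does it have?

For a closed orientable surface of genus 1, χ = 2 − 2·1 = 0.
F = 0 − V + E = 0 − 30 + 90 = 60.

60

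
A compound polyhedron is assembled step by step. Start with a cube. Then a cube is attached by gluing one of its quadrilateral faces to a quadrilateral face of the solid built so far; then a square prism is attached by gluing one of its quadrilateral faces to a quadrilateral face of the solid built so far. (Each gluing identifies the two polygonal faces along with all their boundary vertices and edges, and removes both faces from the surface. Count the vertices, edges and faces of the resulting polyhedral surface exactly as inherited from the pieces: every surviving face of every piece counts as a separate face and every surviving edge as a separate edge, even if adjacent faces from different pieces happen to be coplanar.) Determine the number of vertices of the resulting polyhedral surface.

A cube: V=8, E=12, F=6.
Attach a cube (V=8, E=12, F=6) along a 4-gon: merge 4 vertices and 4 edges, delete both glued faces → V=12, E=20, F=10.
Attach a square prism (V=8, E=12, F=6) along a 4-gon: merge 4 vertices and 4 edges, delete both glued faces → V=16, E=28, F=14.
Check: V − E + F = 16 − 28 + 14 = 2.

16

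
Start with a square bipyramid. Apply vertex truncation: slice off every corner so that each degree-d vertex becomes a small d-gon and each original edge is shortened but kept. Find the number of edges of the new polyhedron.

36

The base solid has V = 6, E = 12, F = 8.
Truncation replaces each original edge-end by a new vertex, so V′ = 2E = 24.
Each original edge survives, and each old vertex of degree d contributes d new edges; summing degrees gives Σd = 2E, so E′ = E + 2E = 3E = 36.
Each original face survives and each original vertex becomes one new face: F′ = F + V = 14.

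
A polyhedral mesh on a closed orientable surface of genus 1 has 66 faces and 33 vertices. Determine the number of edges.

99

For a closed orientable surface of genus 1, χ = 2 − 2·1 = 0.
E = V + F − (0) = 33 + 66 − (0) = 99.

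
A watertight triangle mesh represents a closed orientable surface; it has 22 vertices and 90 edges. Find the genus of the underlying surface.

Every face is a triangle and each edge borders two faces, so 3F = 2·90, giving F = 60.
χ = V − E + F = 22 − 90 + 60 = -8.
For a closed orientable surface χ = 2 − 2g, so g = (2 − (-8))/2 = 5.

5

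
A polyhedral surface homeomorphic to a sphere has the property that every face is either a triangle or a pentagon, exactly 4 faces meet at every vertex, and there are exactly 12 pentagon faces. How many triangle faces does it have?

20

Let x be the number of triangles; then F = 12 + x.
Edge–face incidences: 2E = 5·12 + 3·x = 60 + 3x.
Every vertex has degree 4, so 4V = 2E.
Euler: V − E + F = 2 ⇒ (2E)/4 − E + (12 + x) = 2.
Multiply by 8: 2·(2E) − 4·(2E) + 8·(12 + x) = 16, i.e. 96 + 8x − 2·(60 + 3x) = 16.
Collecting terms: 2x − 24 = 16, so 2x = 40, so x = 20.
Then 2E = 60 + 3·20 = 120, so E = 60, V = 2E/4 = 30, F = 12 + 20 = 32.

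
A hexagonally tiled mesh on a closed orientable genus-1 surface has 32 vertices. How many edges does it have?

48

χ = 2 − 2·1 = 0, and every face is a hexagon so 6F = 2E.
V − E + F = 0 with E = 6F/2 gives 32 − (6/2 − 1)·F = 0, so F = 16 and E = 48.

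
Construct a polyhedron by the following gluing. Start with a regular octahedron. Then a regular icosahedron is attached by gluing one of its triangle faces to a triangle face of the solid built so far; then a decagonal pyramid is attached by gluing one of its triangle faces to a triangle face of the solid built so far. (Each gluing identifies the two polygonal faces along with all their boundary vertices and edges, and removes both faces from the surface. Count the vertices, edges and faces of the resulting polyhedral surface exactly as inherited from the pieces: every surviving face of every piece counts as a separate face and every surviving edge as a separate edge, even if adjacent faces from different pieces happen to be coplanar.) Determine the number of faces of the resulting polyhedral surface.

35

A regular octahedron: V=6, E=12, F=8.
Attach a regular icosahedron (V=12, E=30, F=20) along a 3-gon: merge 3 vertices and 3 edges, delete both glued faces → V=15, E=39, F=26.
Attach a decagonal pyramid (V=11, E=20, F=11) along a 3-gon: merge 3 vertices and 3 edges, delete both glued faces → V=23, E=56, F=35.
Check: V − E + F = 23 − 56 + 35 = 2.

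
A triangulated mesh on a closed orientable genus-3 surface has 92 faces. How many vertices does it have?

42

χ = 2 − 2·3 = -4, and every face is a triangle so 3F = 2E.
E = 3·92/2 = 138. Then V = -4 + E − F = -4 + 138 − 92 = 42.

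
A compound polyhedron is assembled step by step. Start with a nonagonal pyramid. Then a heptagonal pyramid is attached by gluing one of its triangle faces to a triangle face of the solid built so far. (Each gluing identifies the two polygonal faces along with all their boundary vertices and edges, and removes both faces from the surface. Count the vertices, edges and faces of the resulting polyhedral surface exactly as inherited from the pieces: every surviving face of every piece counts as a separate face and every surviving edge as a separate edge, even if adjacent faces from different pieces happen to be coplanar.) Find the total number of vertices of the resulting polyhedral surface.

15

A nonagonal pyramid: V=10, E=18, F=10.
Attach a heptagonal pyramid (V=8, E=14, F=8) along a 3-gon: merge 3 vertices and 3 edges, delete both glued faces → V=15, E=29, F=16.
Check: V − E + F = 15 − 29 + 16 = 2.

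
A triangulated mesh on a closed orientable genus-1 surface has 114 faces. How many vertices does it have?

χ = 2 − 2·1 = 0, and every face is a triangle so 3F = 2E.
E = 3·114/2 = 171. Then V = 0 + E − F = 0 + 171 − 114 = 57.

57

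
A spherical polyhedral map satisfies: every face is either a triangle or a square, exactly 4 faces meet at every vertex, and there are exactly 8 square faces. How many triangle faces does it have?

8

Let x be the number of triangles; then F = 8 + x.
Edge–face incidences: 2E = 4·8 + 3·x = 32 + 3x.
Every vertex has degree 4, so 4V = 2E.
Euler: V − E + F = 2 ⇒ (2E)/4 − E + (8 + x) = 2.
Multiply by 8: 2·(2E) − 4·(2E) + 8·(8 + x) = 16, i.e. 64 + 8x − 2·(32 + 3x) = 16.
Collecting terms: 2x = 16, so x = 8.
Then 2E = 32 + 3·8 = 56, so E = 28, V = 2E/4 = 14, F = 8 + 8 = 16.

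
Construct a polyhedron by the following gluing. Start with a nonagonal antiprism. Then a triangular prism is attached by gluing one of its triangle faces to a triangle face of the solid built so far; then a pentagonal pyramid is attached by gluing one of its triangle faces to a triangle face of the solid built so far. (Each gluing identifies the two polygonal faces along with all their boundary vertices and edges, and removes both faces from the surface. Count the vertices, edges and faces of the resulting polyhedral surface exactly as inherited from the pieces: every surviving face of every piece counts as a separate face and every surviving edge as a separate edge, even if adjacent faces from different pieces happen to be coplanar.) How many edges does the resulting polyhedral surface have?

49

A nonagonal antiprism: V=18, E=36, F=20.
Attach a triangular prism (V=6, E=9, F=5) along a 3-gon: merge 3 vertices and 3 edges, delete both glued faces → V=21, E=42, F=23.
Attach a pentagonal pyramid (V=6, E=10, F=6) along a 3-gon: merge 3 vertices and 3 edges, delete both glued faces → V=24, E=49, F=27.
Check: V − E + F = 24 − 49 + 27 = 2.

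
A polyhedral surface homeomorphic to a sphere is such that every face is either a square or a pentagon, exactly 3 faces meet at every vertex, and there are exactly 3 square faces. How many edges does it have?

Let x be the number of pentagons; then F = 3 + x.
Edge–face incidences: 2E = 4·3 + 5·x = 12 + 5x.
Every vertex has degree 3, so 3V = 2E.
Euler: V − E + F = 2 ⇒ (2E)/3 − E + (3 + x) = 2.
Multiply by 6: 2·(2E) − 3·(2E) + 6·(3 + x) = 12, i.e. 18 + 6x − (12 + 5x) = 12.
Collecting terms: x + 6 = 12, so x = 6.
Then 2E = 12 + 5·6 = 42, so E = 21, V = 2E/3 = 14, F = 3 + 6 = 9.

21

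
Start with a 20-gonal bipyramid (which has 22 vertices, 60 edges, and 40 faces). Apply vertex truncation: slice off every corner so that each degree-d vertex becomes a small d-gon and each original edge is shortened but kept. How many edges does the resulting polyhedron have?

Truncation replaces each original edge-end by a new vertex, so V′ = 2E = 120.
Each original edge survives, and each old vertex of degree d contributes d new edges; summing degrees gives Σd = 2E, so E′ = E + 2E = 3E = 180.
Each original face survives and each original vertex becomes one new face: F′ = F + V = 62.

180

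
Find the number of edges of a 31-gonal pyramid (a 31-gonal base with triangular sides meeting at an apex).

62

A pyramid on an n-gon base has one n-gon and n triangles: V = 31 + 1 = 32, E = 2·31 = 62, F = 31 + 1 = 32.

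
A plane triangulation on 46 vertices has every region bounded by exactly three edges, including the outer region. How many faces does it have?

88

In a plane triangulation 3F = 2E and V − E + F = 2, so F = 2V − 4 = 2·46 − 4 = 88.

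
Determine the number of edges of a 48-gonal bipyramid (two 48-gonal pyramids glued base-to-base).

144

A bipyramid over an n-gon has 2n triangular faces and n + 2 vertices: V = 48 + 2 = 50, E = 3·48 = 144, F = 2·48 = 96.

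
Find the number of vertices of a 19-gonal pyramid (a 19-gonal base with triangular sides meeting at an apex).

20

A pyramid on an n-gon base has one n-gon and n triangles: V = 19 + 1 = 20, E = 2·19 = 38, F = 19 + 1 = 20.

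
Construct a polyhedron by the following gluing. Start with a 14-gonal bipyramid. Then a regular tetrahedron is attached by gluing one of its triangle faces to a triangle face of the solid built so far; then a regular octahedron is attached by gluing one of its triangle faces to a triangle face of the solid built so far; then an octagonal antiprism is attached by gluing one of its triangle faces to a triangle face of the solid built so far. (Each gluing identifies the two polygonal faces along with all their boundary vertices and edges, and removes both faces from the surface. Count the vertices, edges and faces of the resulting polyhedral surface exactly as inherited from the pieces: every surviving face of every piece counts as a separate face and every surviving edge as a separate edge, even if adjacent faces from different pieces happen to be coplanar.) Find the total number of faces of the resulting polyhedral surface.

A 14-gonal bipyramid: V=16, E=42, F=28.
Attach a regular tetrahedron (V=4, E=6, F=4) along a 3-gon: merge 3 vertices and 3 edges, delete both glued faces → V=17, E=45, F=30.
Attach a regular octahedron (V=6, E=12, F=8) along a 3-gon: merge 3 vertices and 3 edges, delete both glued faces → V=20, E=54, F=36.
Attach an octagonal antiprism (V=16, E=32, F=18) along a 3-gon: merge 3 vertices and 3 edges, delete both glued faces → V=33, E=83, F=52.
Check: V − E + F = 33 − 83 + 52 = 2.

52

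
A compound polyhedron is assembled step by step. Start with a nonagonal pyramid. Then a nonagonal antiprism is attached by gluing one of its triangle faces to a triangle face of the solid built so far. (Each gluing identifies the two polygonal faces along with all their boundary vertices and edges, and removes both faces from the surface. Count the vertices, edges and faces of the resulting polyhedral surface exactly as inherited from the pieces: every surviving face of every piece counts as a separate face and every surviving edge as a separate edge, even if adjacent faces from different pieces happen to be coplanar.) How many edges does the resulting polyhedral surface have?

51

A nonagonal pyramid: V=10, E=18, F=10.
Attach a nonagonal antiprism (V=18, E=36, F=20) along a 3-gon: merge 3 vertices and 3 edges, delete both glued faces → V=25, E=51, F=28.
Check: V − E + F = 25 − 51 + 28 = 2.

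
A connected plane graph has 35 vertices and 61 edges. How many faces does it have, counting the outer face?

28

Euler's formula for a connected plane graph: V − E + F = 2, so F = 2 − 35 + 61 = 28.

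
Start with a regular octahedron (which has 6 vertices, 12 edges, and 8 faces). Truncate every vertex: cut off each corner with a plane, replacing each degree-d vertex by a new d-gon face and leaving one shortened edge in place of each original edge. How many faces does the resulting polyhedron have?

14

Truncation replaces each original edge-end by a new vertex, so V′ = 2E = 24.
Each original edge survives, and each old vertex of degree d contributes d new edges; summing degrees gives Σd = 2E, so E′ = E + 2E = 3E = 36.
Each original face survives and each original vertex becomes one new face: F′ = F + V = 14.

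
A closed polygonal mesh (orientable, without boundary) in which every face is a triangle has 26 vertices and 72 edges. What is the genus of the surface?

0

Every face is a triangle and each edge borders two faces, so 3F = 2·72, giving F = 48.
χ = V − E + F = 26 − 72 + 48 = 2.
For a closed orientable surface χ = 2 − 2g, so g = (2 − (2))/2 = 0.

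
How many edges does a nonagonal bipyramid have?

27

A bipyramid over an n-gon has 2n triangular faces and n + 2 vertices: V = 9 + 2 = 11, E = 3·9 = 27, F = 2·9 = 18.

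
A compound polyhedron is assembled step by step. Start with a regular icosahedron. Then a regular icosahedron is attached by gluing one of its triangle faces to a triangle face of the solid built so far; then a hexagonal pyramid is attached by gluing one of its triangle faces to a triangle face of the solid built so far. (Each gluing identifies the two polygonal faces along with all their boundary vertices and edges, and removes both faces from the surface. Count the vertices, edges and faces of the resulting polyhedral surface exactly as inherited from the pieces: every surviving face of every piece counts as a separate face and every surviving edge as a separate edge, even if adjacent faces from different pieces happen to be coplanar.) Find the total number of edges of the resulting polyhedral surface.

66

A regular icosahedron: V=12, E=30, F=20.
Attach a regular icosahedron (V=12, E=30, F=20) along a 3-gon: merge 3 vertices and 3 edges, delete both glued faces → V=21, E=57, F=38.
Attach a hexagonal pyramid (V=7, E=12, F=7) along a 3-gon: merge 3 vertices and 3 edges, delete both glued faces → V=25, E=66, F=43.
Check: V − E + F = 25 − 66 + 43 = 2.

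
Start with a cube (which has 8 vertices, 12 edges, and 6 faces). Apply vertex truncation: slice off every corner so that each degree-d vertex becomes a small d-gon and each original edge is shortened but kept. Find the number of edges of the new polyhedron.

36

Truncation replaces each original edge-end by a new vertex, so V′ = 2E = 24.
Each original edge survives, and each old vertex of degree d contributes d new edges; summing degrees gives Σd = 2E, so E′ = E + 2E = 3E = 36.
Each original face survives and each original vertex becomes one new face: F′ = F + V = 14.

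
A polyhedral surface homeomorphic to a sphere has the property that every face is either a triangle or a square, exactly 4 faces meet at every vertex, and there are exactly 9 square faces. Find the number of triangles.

Let x be the number of triangles; then F = 9 + x.
Edge–face incidences: 2E = 4·9 + 3·x = 36 + 3x.
Every vertex has degree 4, so 4V = 2E.
Euler: V − E + F = 2 ⇒ (2E)/4 − E + (9 + x) = 2.
Multiply by 8: 2·(2E) − 4·(2E) + 8·(9 + x) = 16, i.e. 72 + 8x − 2·(36 + 3x) = 16.
Collecting terms: 2x = 16, so x = 8.
Then 2E = 36 + 3·8 = 60, so E = 30, V = 2E/4 = 15, F = 9 + 8 = 17.

8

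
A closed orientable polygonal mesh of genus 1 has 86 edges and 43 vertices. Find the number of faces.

43

For a closed orientable surface of genus 1, χ = 2 − 2·1 = 0.
F = 0 − V + E = 0 − 43 + 86 = 43.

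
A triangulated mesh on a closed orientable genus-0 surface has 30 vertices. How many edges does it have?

χ = 2 − 2·0 = 2, and every face is a triangle so 3F = 2E.
V − E + F = 2 with E = 3F/2 gives 30 − (3/2 − 1)·F = 2, so F = 56 and E = 84.

84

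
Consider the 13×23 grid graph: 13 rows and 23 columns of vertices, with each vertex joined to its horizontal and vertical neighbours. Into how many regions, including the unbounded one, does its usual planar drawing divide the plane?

265

The grid has V = 13·23 = 299 vertices and E = 13·22 + 23·12 = 562 edges.
F = 2 − V + E = 2 − 299 + 562 = 265.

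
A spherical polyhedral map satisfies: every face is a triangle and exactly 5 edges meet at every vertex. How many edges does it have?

30

Each face has 3 edges and each edge borders two faces, so 2E = 3F.
Each vertex has degree 5, so 5V = 2E and hence V = 3F/5.
Euler: V − E + F = 2 ⇒ (3F/5) − (3F/2) + F = 2.
Multiply by 10: (6 − 15 + 10)F = 20, i.e. 1F = 20.
So F = 20, E = 3·20/2 = 30, V = 3·20/5 = 12.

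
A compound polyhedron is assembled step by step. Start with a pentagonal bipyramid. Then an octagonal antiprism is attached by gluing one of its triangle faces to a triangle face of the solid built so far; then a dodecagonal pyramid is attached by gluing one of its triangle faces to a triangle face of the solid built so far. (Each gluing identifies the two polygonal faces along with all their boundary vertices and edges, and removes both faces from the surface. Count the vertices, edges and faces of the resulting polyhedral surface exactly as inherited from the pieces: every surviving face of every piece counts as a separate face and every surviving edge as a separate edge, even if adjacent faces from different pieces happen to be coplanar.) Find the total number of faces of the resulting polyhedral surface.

37

A pentagonal bipyramid: V=7, E=15, F=10.
Attach an octagonal antiprism (V=16, E=32, F=18) along a 3-gon: merge 3 vertices and 3 edges, delete both glued faces → V=20, E=44, F=26.
Attach a dodecagonal pyramid (V=13, E=24, F=13) along a 3-gon: merge 3 vertices and 3 edges, delete both glued faces → V=30, E=65, F=37.
Check: V − E + F = 30 − 65 + 37 = 2.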